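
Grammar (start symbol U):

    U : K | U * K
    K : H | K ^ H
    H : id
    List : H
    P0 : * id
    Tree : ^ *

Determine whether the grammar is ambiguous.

Unambiguous

Only U, K, H are reachable from U; ignoring the rest: U → U * K | K  ;  K → K ^ H | H  — a left-associative chain with H at the bottom. Each string factors uniquely by precedence.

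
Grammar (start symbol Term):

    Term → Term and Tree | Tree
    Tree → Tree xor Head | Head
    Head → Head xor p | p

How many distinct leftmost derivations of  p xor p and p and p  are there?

2

Parse trees for p xor p and p and p:
  [Term [Term [Term [Tree [Tree [Head p]] xor [Head p]]] and [Tree [Head p]]] and [Tree [Head p]]]
  [Term [Term [Term [Tree [Head [Head p] xor p]]] and [Tree [Head p]]] and [Tree [Head p]]]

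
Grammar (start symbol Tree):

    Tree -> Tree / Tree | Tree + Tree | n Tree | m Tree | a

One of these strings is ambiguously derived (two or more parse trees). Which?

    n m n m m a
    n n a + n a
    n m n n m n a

n m n m m a: 1 tree
n n a + n a: 3 trees
n m n n m n a: 1 tree

n n a + n a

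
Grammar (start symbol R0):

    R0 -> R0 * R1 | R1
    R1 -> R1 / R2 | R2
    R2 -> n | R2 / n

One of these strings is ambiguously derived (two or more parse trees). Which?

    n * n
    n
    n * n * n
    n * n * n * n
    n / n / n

n * n: 1 tree
n: 1 tree
n * n * n: 1 tree
n * n * n * n: 1 tree
n / n / n: 4 trees

n / n / n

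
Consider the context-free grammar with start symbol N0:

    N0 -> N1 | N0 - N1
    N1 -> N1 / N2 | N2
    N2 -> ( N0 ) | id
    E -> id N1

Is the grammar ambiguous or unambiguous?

Unambiguous

Only N0, N1, N2 are reachable from N0; ignoring the rest: The grammar is stratified — N0 handles '-' (left-recursive), N1 handles '/', N2 atoms. Each operator has a fixed associativity and precedence level, so every string has one parse.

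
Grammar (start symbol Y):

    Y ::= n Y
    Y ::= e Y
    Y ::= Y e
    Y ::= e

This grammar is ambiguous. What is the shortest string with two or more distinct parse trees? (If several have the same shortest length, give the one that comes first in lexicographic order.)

e e

length 1: no string has ≥2 trees
length 2: e e has 2 parse trees

Two derivations of e e:
  Y ⇒ e Y ⇒ e e
  Y ⇒ Y e ⇒ e e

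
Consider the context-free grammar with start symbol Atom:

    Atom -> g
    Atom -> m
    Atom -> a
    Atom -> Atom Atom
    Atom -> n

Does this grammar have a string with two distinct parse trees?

Ambiguous

Witness: a a a

Derivation 1: Atom ⇒ Atom Atom ⇒ a Atom ⇒ a Atom Atom ⇒ a a Atom ⇒ a a a
Derivation 2: Atom ⇒ Atom Atom ⇒ Atom Atom Atom ⇒ a Atom Atom ⇒ a a Atom ⇒ a a a

Two distinct leftmost derivations for the same string.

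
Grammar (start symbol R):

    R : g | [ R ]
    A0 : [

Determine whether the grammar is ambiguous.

Unambiguous

(A0 is unreachable from R, so its rules don't affect L(R).) Each string is a nest of matched brackets around a single atom. An opening bracket forces the recursive rule; an atom forces the base rule.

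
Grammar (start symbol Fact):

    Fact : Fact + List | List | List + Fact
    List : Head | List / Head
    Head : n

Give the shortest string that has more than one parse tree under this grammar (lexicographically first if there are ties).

n + n

length 1: no string has ≥2 trees
length 3: n + n has 2 parse trees

Two derivations of n + n:
  Fact ⇒ Fact + List ⇒ List + List ⇒ Head + List ⇒ n + List ⇒ n + Head ⇒ n + n
  Fact ⇒ List + Fact ⇒ Head + Fact ⇒ n + Fact ⇒ n + List ⇒ n + Head ⇒ n + n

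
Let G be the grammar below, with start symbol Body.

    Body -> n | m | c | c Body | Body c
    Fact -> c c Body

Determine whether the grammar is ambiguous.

Witness: c c

Derivation 1: Body ⇒ c Body ⇒ c c
Derivation 2: Body ⇒ Body c ⇒ c c

Two distinct leftmost derivations for the same string.

Ambiguous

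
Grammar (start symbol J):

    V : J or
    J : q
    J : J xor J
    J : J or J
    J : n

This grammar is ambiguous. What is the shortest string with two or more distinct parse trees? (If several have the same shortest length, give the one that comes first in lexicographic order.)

n or n or n

length 1: no string has ≥2 trees
length 3: no string has ≥2 trees
length 5: n or n or n has 2 parse trees

Two derivations of n or n or n:
  J ⇒ J or J ⇒ J or J or J ⇒ n or J or J ⇒ n or n or J ⇒ n or n or n
  J ⇒ J or J ⇒ n or J ⇒ n or J or J ⇒ n or n or J ⇒ n or n or n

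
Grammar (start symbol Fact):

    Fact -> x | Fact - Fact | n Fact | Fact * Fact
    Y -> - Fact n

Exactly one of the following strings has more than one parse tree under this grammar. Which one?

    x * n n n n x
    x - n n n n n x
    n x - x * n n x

x * n n n n x: 1 tree
x - n n n n n x: 1 tree
n x - x * n n x: 5 trees

n x - x * n n x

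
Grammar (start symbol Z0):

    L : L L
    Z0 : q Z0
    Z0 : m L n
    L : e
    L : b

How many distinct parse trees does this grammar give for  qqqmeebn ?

2

Parse trees for qqqmeebn:
  [Z0 q [Z0 q [Z0 q [Z0 m [L [L e] [L [L e] [L b]]] n]]]]
  [Z0 q [Z0 q [Z0 q [Z0 m [L [L [L e] [L e]] [L b]] n]]]]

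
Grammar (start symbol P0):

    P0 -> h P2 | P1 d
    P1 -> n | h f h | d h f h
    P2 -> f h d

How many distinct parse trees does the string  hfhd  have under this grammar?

2

Parse trees for hfhd:
  [P0 h [P2 f h d]]
  [P0 [P1 h f h] d]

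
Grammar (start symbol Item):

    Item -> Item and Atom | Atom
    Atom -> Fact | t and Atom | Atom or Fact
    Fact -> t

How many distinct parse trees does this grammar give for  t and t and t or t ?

7

Parse trees for t and t and t or t:
  [Item [Item [Atom [Fact t]]] and [Atom t and [Atom [Atom [Fact t]] or [Fact t]]]]
  [Item [Item [Atom [Fact t]]] and [Atom [Atom t and [Atom [Fact t]]] or [Fact t]]]
  [Item [Item [Item [Atom [Fact t]]] and [Atom [Fact t]]] and [Atom [Atom [Fact t]] or [Fact t]]]
  [Item [Item [Atom t and [Atom [Fact t]]]] and [Atom [Atom [Fact t]] or [Fact t]]]
  [Item [Atom t and [Atom t and [Atom [Atom [Fact t]] or [Fact t]]]]]
  [Item [Atom t and [Atom [Atom t and [Atom [Fact t]]] or [Fact t]]]]
  [Item [Atom [Atom t and [Atom t and [Atom [Fact t]]]] or [Fact t]]]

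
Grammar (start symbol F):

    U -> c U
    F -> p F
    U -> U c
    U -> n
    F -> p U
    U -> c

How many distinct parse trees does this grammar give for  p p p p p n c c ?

1

Parse trees for p p p p p n c c:
  [F p [F p [F p [F p [F p [U [U [U n] c] c]]]]]]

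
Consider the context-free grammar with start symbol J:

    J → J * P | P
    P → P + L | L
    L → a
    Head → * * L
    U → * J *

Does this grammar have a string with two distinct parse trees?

Only J, P, L are reachable from J; ignoring the rest: This is a standard precedence ladder (J over P over L), with each level left-recursive on its own operator ('*' at J, '+' at P). That structure is LR(1), hence unambiguous.

Unambiguous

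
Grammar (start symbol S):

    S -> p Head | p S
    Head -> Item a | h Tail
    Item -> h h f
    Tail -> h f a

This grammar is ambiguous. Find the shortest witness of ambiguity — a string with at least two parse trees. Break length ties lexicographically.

p h h f a

length 5: p h h f a has 2 parse trees

Two derivations of p h h f a:
  S ⇒ p Head ⇒ p Item a ⇒ p h h f a
  S ⇒ p Head ⇒ p h Tail ⇒ p h h f a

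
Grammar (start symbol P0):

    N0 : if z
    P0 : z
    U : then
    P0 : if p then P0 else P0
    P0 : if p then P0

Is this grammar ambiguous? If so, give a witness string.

Ambiguous

Witness: if p then if p then z else z

Derivation 1: P0 ⇒ if p then P0 else P0 ⇒ if p then if p then P0 else P0 ⇒ if p then if p then z else P0 ⇒ if p then if p then z else z
Derivation 2: P0 ⇒ if p then P0 ⇒ if p then if p then P0 else P0 ⇒ if p then if p then z else P0 ⇒ if p then if p then z else z

Two distinct leftmost derivations for the same string.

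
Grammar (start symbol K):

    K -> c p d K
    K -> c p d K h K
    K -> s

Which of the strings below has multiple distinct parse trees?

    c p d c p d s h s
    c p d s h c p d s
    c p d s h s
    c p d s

c p d c p d s h s

c p d c p d s h s: 2 trees
c p d s h c p d s: 1 tree
c p d s h s: 1 tree
c p d s: 1 tree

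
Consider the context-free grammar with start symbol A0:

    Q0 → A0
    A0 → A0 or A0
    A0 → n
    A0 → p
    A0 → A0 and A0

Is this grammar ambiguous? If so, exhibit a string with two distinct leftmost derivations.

Ambiguous

Witness: n and n and n

Derivation 1: A0 ⇒ A0 and A0 ⇒ n and A0 ⇒ n and A0 and A0 ⇒ n and n and A0 ⇒ n and n and n
Derivation 2: A0 ⇒ A0 and A0 ⇒ A0 and A0 and A0 ⇒ n and A0 and A0 ⇒ n and n and A0 ⇒ n and n and n

Two distinct leftmost derivations for the same string.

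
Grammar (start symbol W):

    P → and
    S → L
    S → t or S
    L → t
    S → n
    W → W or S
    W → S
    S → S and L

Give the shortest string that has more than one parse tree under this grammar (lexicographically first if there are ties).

length 1: no string has ≥2 trees
length 3: t or n has 2 parse trees

Two derivations of t or n:
  W ⇒ W or S ⇒ S or S ⇒ L or S ⇒ t or S ⇒ t or n
  W ⇒ S ⇒ t or S ⇒ t or n

t or n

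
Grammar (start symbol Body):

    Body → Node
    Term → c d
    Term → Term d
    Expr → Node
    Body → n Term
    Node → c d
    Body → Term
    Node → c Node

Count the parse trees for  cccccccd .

1

Parse trees for cccccccd:
  [Body [Node c [Node c [Node c [Node c [Node c [Node c [Node c d]]]]]]]]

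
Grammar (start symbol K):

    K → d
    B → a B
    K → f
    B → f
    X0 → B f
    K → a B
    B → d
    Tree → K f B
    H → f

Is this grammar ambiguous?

Only K, B are reachable from K; ignoring the rest: Restricted to the reachable nonterminals, every rule has the form A → t or A → t B, and no two rules for the same A share a first terminal. The grammar encodes a DFA — one run per string.

Unambiguous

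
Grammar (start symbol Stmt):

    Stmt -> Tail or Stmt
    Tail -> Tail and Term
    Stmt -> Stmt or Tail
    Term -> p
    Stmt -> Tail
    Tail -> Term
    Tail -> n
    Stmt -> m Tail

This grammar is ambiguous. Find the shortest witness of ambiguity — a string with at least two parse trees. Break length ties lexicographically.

length 1: no string has ≥2 trees
length 2: no string has ≥2 trees
length 3: n or n has 2 parse trees

Two derivations of n or n:
  Stmt ⇒ Tail or Stmt ⇒ n or Stmt ⇒ n or Tail ⇒ n or n
  Stmt ⇒ Stmt or Tail ⇒ Tail or Tail ⇒ n or Tail ⇒ n or n

n or n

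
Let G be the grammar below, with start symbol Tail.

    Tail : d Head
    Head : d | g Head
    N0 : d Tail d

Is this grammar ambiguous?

Unambiguous

Only Tail, Head are reachable from Tail; ignoring the rest: Each reachable nonterminal has at most one production per leading terminal, and all productions are right-linear; the derivation is determined token-by-token.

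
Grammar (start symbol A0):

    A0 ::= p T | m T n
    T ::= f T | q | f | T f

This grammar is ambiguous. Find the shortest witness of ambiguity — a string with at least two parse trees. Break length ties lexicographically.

p f f

length 2: no string has ≥2 trees
length 3: p f f has 2 parse trees

Two derivations of p f f:
  A0 ⇒ p T ⇒ p f T ⇒ p f f
  A0 ⇒ p T ⇒ p T f ⇒ p f f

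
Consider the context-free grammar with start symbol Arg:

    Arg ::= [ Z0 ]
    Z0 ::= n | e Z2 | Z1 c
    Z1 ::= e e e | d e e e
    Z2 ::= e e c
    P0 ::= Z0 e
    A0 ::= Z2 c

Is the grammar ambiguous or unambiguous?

Witness: [ e e e c ]

Derivation 1: Arg ⇒ [ Z0 ] ⇒ [ e Z2 ] ⇒ [ e e e c ]
Derivation 2: Arg ⇒ [ Z0 ] ⇒ [ Z1 c ] ⇒ [ e e e c ]

Two distinct leftmost derivations for the same string.

Ambiguous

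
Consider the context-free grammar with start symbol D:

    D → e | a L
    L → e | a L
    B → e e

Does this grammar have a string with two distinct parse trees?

Unambiguous

Only D, L are reachable from D; ignoring the rest: The reachable rules are right-linear with at most one rule per (nonterminal, next-terminal) pair. Each input token forces the next rule, so parsing is deterministic.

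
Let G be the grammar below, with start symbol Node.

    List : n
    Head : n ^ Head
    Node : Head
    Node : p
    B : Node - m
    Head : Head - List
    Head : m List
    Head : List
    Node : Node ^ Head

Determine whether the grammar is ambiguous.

Ambiguous

Witness: n ^ n

Derivation 1: Node ⇒ Head ⇒ n ^ Head ⇒ n ^ List ⇒ n ^ n
Derivation 2: Node ⇒ Node ^ Head ⇒ Head ^ Head ⇒ List ^ Head ⇒ n ^ Head ⇒ n ^ List ⇒ n ^ n

Two distinct leftmost derivations for the same string.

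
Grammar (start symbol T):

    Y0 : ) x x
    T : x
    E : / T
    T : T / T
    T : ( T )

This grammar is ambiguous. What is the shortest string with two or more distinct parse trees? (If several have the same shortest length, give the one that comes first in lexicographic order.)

x / x / x

length 1: no string has ≥2 trees
length 3: no string has ≥2 trees
length 5: x / x / x has 2 parse trees

Two derivations of x / x / x:
  T ⇒ T / T ⇒ x / T ⇒ x / T / T ⇒ x / x / T ⇒ x / x / x
  T ⇒ T / T ⇒ T / T / T ⇒ x / T / T ⇒ x / x / T ⇒ x / x / x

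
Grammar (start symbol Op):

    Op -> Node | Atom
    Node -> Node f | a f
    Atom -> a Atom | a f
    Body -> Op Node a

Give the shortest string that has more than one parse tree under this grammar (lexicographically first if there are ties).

length 2: a f has 2 parse trees

Two derivations of a f:
  Op ⇒ Node ⇒ a f
  Op ⇒ Atom ⇒ a f

a f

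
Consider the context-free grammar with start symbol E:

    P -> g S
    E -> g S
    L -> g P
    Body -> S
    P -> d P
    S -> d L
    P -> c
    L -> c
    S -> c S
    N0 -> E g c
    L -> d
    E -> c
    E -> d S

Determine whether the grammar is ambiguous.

Only E, S, L, P are reachable from E; ignoring the rest: Restricted to the reachable nonterminals, every rule has the form A → t or A → t B, and no two rules for the same A share a first terminal. The grammar encodes a DFA — one run per string.

Unambiguous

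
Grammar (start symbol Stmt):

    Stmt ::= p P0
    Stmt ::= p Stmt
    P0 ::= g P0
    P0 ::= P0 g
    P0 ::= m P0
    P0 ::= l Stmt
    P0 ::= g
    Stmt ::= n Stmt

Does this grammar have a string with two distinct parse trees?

Witness: p g g

Derivation 1: Stmt ⇒ p P0 ⇒ p g P0 ⇒ p g g
Derivation 2: Stmt ⇒ p P0 ⇒ p P0 g ⇒ p g g

Two distinct leftmost derivations for the same string.

Ambiguous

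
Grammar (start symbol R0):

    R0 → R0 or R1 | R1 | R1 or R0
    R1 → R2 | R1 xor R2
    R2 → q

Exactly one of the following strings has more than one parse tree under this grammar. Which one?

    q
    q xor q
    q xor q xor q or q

q: 1 tree
q xor q: 1 tree
q xor q xor q or q: 2 trees

q xor q xor q or q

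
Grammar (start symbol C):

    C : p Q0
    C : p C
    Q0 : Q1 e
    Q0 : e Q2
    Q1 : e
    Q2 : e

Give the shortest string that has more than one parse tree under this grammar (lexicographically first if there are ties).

p e e

length 3: p e e has 2 parse trees

Two derivations of p e e:
  C ⇒ p Q0 ⇒ p Q1 e ⇒ p e e
  C ⇒ p Q0 ⇒ p e Q2 ⇒ p e e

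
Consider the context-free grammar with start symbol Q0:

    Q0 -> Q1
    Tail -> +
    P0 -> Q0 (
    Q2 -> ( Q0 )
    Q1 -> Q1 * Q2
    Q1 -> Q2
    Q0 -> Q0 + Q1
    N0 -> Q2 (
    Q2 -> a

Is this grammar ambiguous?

Unambiguous

Only Q0, Q1, Q2 are reachable from Q0; ignoring the rest: Q0 → Q0 + Q1 | Q1  ;  Q1 → Q1 * Q2 | Q2  — a left-associative chain with Q2 at the bottom. Each string factors uniquely by precedence.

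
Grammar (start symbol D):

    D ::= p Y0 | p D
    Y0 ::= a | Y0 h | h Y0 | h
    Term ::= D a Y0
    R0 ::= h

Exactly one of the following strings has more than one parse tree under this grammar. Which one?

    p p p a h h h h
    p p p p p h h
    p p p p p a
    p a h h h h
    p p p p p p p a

p p p a h h h h: 1 tree
p p p p p h h: 2 trees
p p p p p a: 1 tree
p a h h h h: 1 tree
p p p p p p p a: 1 tree

p p p p p h h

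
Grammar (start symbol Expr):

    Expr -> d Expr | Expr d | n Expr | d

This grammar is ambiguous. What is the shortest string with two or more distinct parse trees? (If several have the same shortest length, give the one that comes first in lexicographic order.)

length 1: no string has ≥2 trees
length 2: d d has 2 parse trees

Two derivations of d d:
  Expr ⇒ d Expr ⇒ d d
  Expr ⇒ Expr d ⇒ d d

d d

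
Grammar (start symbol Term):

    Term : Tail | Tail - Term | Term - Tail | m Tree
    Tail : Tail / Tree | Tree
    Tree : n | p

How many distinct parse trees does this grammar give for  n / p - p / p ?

2

Parse trees for n / p - p / p:
  [Term [Tail [Tail [Tree n]] / [Tree p]] - [Term [Tail [Tail [Tree p]] / [Tree p]]]]
  [Term [Term [Tail [Tail [Tree n]] / [Tree p]]] - [Tail [Tail [Tree p]] / [Tree p]]]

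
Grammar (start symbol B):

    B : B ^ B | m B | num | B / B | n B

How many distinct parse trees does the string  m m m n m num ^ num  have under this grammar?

6

Parse trees for m m m n m num ^ num:
  [B [B m [B m [B m [B n [B m [B num]]]]]] ^ [B num]]
  [B m [B [B m [B m [B n [B m [B num]]]]] ^ [B num]]]
  [B m [B m [B [B m [B n [B m [B num]]]] ^ [B num]]]]
  [B m [B m [B m [B [B n [B m [B num]]] ^ [B num]]]]]
  [B m [B m [B m [B n [B [B m [B num]] ^ [B num]]]]]]
  [B m [B m [B m [B n [B m [B [B num] ^ [B num]]]]]]]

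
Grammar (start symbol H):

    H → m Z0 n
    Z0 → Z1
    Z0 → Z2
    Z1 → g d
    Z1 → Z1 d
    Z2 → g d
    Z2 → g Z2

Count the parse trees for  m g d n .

2

Parse trees for m g d n:
  [H m [Z0 [Z1 g d]] n]
  [H m [Z0 [Z2 g d]] n]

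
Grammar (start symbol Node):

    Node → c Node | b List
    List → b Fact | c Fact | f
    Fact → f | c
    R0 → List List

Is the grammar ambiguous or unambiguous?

(R0 is unreachable from Node, so its rules don't affect L(Node).) The reachable rules are right-linear with at most one rule per (nonterminal, next-terminal) pair. Each input token forces the next rule, so parsing is deterministic.

Unambiguous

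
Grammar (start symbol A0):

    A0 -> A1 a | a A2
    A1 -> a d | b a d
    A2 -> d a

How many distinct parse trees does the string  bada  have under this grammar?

Parse trees for bada:
  [A0 [A1 b a d] a]

1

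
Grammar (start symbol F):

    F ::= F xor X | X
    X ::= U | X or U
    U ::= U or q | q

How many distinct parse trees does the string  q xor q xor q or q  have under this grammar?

2

Parse trees for q xor q xor q or q:
  [F [F [F [X [U q]]] xor [X [U q]]] xor [X [U [U q] or q]]]
  [F [F [F [X [U q]]] xor [X [U q]]] xor [X [X [U q]] or [U q]]]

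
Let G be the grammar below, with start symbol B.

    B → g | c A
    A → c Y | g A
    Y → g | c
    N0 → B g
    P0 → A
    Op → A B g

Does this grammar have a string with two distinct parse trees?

Unambiguous

(N0, P0, Op are unreachable from B, so their rules don't affect L(B).) Each reachable nonterminal has at most one production per leading terminal, and all productions are right-linear; the derivation is determined token-by-token.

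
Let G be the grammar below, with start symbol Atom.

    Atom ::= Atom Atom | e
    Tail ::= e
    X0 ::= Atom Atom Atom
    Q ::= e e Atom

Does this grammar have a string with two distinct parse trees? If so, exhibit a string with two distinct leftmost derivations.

Ambiguous

Witness: e e e

Derivation 1: Atom ⇒ Atom Atom ⇒ Atom Atom Atom ⇒ e Atom Atom ⇒ e e Atom ⇒ e e e
Derivation 2: Atom ⇒ Atom Atom ⇒ e Atom ⇒ e Atom Atom ⇒ e e Atom ⇒ e e e

Two distinct leftmost derivations for the same string.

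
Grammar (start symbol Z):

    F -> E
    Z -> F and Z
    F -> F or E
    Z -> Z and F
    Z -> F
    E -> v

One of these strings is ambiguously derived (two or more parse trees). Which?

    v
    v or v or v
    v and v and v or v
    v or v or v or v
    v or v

v: 1 tree
v or v or v: 1 tree
v and v and v or v: 4 trees
v or v or v or v: 1 tree
v or v: 1 tree

v and v and v or v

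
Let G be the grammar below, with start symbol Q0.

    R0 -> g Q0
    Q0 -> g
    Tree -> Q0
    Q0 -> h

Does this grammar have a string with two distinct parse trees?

(R0, Tree are unreachable from Q0, so their rules don't affect L(Q0).) The reachable rules are right-linear with at most one rule per (nonterminal, next-terminal) pair. Each input token forces the next rule, so parsing is deterministic.

Unambiguous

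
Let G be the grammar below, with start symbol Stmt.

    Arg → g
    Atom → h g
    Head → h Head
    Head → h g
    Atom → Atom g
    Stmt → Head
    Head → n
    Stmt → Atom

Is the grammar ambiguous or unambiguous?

Ambiguous

Witness: h g

Derivation 1: Stmt ⇒ Head ⇒ h g
Derivation 2: Stmt ⇒ Atom ⇒ h g

Two distinct leftmost derivations for the same string.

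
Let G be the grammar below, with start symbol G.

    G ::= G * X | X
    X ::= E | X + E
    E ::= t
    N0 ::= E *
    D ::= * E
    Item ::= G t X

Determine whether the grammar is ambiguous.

Unambiguous

Only G, X, E are reachable from G; ignoring the rest: G → G * X | X  ;  X → X + E | E  — a left-associative chain with E at the bottom. Each string factors uniquely by precedence.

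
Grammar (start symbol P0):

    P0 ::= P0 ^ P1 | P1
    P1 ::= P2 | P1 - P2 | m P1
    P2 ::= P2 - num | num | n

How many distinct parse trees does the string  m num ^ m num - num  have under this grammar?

Parse trees for m num ^ m num - num:
  [P0 [P0 [P1 m [P1 [P2 num]]]] ^ [P1 [P1 m [P1 [P2 num]]] - [P2 num]]]
  [P0 [P0 [P1 m [P1 [P2 num]]]] ^ [P1 m [P1 [P2 [P2 num] - num]]]]
  [P0 [P0 [P1 m [P1 [P2 num]]]] ^ [P1 m [P1 [P1 [P2 num]] - [P2 num]]]]

3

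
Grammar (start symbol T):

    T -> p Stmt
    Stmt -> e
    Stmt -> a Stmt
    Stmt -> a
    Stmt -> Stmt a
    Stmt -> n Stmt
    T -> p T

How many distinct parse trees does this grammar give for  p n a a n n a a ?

Parse trees for p n a a n n a a:
  [T p [Stmt [Stmt n [Stmt a [Stmt a [Stmt n [Stmt n [Stmt a]]]]]] a]]
  [T p [Stmt n [Stmt a [Stmt a [Stmt [Stmt n [Stmt n [Stmt a]]] a]]]]]
  [T p [Stmt n [Stmt a [Stmt a [Stmt n [Stmt [Stmt n [Stmt a]] a]]]]]]
  [T p [Stmt n [Stmt a [Stmt a [Stmt n [Stmt n [Stmt a [Stmt a]]]]]]]]
  [T p [Stmt n [Stmt a [Stmt a [Stmt n [Stmt n [Stmt [Stmt a] a]]]]]]]
  [T p [Stmt n [Stmt a [Stmt [Stmt a [Stmt n [Stmt n [Stmt a]]]] a]]]]
  [T p [Stmt n [Stmt [Stmt a [Stmt a [Stmt n [Stmt n [Stmt a]]]]] a]]]

7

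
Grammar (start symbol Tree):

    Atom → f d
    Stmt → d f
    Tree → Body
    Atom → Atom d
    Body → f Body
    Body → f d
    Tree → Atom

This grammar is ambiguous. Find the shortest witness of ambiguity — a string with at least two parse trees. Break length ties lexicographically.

length 2: f d has 2 parse trees

Two derivations of f d:
  Tree ⇒ Body ⇒ f d
  Tree ⇒ Atom ⇒ f d

f d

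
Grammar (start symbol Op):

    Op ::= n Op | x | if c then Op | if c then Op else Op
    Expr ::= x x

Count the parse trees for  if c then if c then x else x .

2

Parse trees for if c then if c then x else x:
  [Op if c then [Op if c then [Op x] else [Op x]]]
  [Op if c then [Op if c then [Op x]] else [Op x]]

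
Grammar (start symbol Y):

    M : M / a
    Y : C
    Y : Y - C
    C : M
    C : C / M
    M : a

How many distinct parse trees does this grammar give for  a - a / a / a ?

4

Parse trees for a - a / a / a:
  [Y [Y [C [M a]]] - [C [M [M [M a] / a] / a]]]
  [Y [Y [C [M a]]] - [C [C [M a]] / [M [M a] / a]]]
  [Y [Y [C [M a]]] - [C [C [M [M a] / a]] / [M a]]]
  [Y [Y [C [M a]]] - [C [C [C [M a]] / [M a]] / [M a]]]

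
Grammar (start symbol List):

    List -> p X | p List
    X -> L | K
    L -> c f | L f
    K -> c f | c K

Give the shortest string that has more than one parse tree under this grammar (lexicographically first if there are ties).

length 3: p c f has 2 parse trees

Two derivations of p c f:
  List ⇒ p X ⇒ p L ⇒ p c f
  List ⇒ p X ⇒ p K ⇒ p c f

p c f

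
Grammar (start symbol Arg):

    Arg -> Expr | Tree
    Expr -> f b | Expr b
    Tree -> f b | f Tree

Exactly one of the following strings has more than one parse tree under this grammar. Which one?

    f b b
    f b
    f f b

f b b: 1 tree
f b: 2 trees
f f b: 1 tree

f b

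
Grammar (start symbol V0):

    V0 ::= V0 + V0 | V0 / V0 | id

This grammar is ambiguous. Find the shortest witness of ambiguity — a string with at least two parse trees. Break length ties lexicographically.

length 1: no string has ≥2 trees
length 3: no string has ≥2 trees
length 5: id + id + id has 2 parse trees

Two derivations of id + id + id:
  V0 ⇒ V0 + V0 ⇒ V0 + V0 + V0 ⇒ id + V0 + V0 ⇒ id + id + V0 ⇒ id + id + id
  V0 ⇒ V0 + V0 ⇒ id + V0 ⇒ id + V0 + V0 ⇒ id + id + V0 ⇒ id + id + id

id + id + id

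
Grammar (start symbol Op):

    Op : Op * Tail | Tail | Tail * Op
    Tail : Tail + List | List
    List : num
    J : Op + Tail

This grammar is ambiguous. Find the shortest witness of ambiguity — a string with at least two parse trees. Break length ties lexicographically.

length 1: no string has ≥2 trees
length 3: num * num has 2 parse trees

Two derivations of num * num:
  Op ⇒ Op * Tail ⇒ Tail * Tail ⇒ List * Tail ⇒ num * Tail ⇒ num * List ⇒ num * num
  Op ⇒ Tail * Op ⇒ List * Op ⇒ num * Op ⇒ num * Tail ⇒ num * List ⇒ num * num

num * num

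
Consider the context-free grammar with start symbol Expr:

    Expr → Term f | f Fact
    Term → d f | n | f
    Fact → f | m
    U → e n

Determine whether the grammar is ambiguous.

Ambiguous

Witness: f f

Derivation 1: Expr ⇒ Term f ⇒ f f
Derivation 2: Expr ⇒ f Fact ⇒ f f

Two distinct leftmost derivations for the same string.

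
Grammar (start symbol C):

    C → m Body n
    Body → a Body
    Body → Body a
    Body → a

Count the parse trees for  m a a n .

2

Parse trees for m a a n:
  [C m [Body a [Body a]] n]
  [C m [Body [Body a] a] n]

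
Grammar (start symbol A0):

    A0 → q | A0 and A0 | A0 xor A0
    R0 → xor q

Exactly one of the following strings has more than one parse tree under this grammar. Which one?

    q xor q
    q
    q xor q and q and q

q xor q and q and q

q xor q: 1 tree
q: 1 tree
q xor q and q and q: 5 trees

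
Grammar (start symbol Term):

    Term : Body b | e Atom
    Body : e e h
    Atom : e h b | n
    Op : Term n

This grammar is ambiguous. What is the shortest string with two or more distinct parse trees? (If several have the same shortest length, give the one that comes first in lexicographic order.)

length 2: no string has ≥2 trees
length 4: e e h b has 2 parse trees

Two derivations of e e h b:
  Term ⇒ Body b ⇒ e e h b
  Term ⇒ e Atom ⇒ e e h b

e e h b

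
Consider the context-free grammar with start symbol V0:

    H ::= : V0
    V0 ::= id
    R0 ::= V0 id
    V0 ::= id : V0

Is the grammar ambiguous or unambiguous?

(R0, H are unreachable from V0, so their rules don't affect L(V0).) Right-recursive list with a separator: after each atom, whether the separator follows determines the rule. One parse per string.

Unambiguous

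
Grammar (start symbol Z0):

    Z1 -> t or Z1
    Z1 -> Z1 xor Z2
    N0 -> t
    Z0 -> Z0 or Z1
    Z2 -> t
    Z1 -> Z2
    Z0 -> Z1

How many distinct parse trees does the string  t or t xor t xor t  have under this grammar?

4

Parse trees for t or t xor t xor t:
  [Z0 [Z0 [Z1 [Z2 t]]] or [Z1 [Z1 [Z1 [Z2 t]] xor [Z2 t]] xor [Z2 t]]]
  [Z0 [Z1 t or [Z1 [Z1 [Z1 [Z2 t]] xor [Z2 t]] xor [Z2 t]]]]
  [Z0 [Z1 [Z1 t or [Z1 [Z1 [Z2 t]] xor [Z2 t]]] xor [Z2 t]]]
  [Z0 [Z1 [Z1 [Z1 t or [Z1 [Z2 t]]] xor [Z2 t]] xor [Z2 t]]]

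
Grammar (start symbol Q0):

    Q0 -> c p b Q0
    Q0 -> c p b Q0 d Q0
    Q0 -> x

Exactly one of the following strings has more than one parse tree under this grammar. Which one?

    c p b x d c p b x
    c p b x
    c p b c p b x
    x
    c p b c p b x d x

c p b c p b x d x

c p b x d c p b x: 1 tree
c p b x: 1 tree
c p b c p b x: 1 tree
x: 1 tree
c p b c p b x d x: 2 trees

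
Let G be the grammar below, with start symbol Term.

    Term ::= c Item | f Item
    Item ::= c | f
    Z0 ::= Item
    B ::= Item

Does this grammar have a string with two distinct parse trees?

(Z0, B are unreachable from Term, so their rules don't affect L(Term).) The reachable rules are right-linear with at most one rule per (nonterminal, next-terminal) pair. Each input token forces the next rule, so parsing is deterministic.

Unambiguous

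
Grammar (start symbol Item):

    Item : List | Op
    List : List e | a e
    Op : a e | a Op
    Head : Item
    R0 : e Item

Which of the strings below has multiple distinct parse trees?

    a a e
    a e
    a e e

a a e: 1 tree
a e: 2 trees
a e e: 1 tree

a e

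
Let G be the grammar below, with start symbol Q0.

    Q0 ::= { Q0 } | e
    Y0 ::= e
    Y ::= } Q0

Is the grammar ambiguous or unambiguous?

Unambiguous

Only Q0 is reachable from Q0; ignoring the rest: L(Q0) is { openⁿ atom closeⁿ : n ≥ 0 }. The bracket depth fixes n, and the derivation is forced at every step.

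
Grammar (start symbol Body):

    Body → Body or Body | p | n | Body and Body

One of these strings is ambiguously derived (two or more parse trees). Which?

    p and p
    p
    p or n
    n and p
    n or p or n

p and p: 1 tree
p: 1 tree
p or n: 1 tree
n and p: 1 tree
n or p or n: 2 trees

n or p or n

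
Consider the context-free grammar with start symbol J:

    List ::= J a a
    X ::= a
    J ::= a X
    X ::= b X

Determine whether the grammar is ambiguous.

Only J, X are reachable from J; ignoring the rest: Restricted to the reachable nonterminals, every rule has the form A → t or A → t B, and no two rules for the same A share a first terminal. The grammar encodes a DFA — one run per string.

Unambiguous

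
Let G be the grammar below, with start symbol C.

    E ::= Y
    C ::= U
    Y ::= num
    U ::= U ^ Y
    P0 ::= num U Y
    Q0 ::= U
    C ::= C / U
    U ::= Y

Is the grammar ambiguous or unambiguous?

(E, Q0, P0 are unreachable from C, so their rules don't affect L(C).) This is a standard precedence ladder (C over U over Y), with each level left-recursive on its own operator ('/' at C, '^' at U). That structure is LR(1), hence unambiguous.

Unambiguous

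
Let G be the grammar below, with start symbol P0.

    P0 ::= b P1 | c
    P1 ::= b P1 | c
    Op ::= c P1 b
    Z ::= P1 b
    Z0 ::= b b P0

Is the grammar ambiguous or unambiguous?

(Op, Z, Z0 are unreachable from P0, so their rules don't affect L(P0).) Restricted to the reachable nonterminals, every rule has the form A → t or A → t B, and no two rules for the same A share a first terminal. The grammar encodes a DFA — one run per string.

Unambiguous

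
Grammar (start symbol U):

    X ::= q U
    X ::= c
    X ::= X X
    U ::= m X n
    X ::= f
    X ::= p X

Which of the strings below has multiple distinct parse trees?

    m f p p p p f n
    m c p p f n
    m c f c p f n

m c f c p f n

m f p p p p f n: 1 tree
m c p p f n: 1 tree
m c f c p f n: 5 trees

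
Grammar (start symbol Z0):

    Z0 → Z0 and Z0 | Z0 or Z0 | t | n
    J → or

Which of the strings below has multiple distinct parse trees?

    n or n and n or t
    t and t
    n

n or n and n or t: 5 trees
t and t: 1 tree
n: 1 tree

n or n and n or t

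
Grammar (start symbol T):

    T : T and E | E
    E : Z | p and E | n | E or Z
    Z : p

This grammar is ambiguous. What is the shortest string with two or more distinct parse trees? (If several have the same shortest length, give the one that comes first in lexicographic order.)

length 1: no string has ≥2 trees
length 3: p and n has 2 parse trees

Two derivations of p and n:
  T ⇒ T and E ⇒ E and E ⇒ Z and E ⇒ p and E ⇒ p and n
  T ⇒ E ⇒ p and E ⇒ p and n

p and n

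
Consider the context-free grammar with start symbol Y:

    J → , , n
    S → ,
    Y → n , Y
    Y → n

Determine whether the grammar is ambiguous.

Unambiguous

(J, S are unreachable from Y, so their rules don't affect L(Y).) The reachable grammar is A → atom sep A | atom. Each atom is followed by either the separator (recurse) or end-of-string (stop) — no choice point.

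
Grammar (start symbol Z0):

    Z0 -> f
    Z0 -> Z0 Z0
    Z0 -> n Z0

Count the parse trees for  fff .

Parse trees for fff:
  [Z0 [Z0 f] [Z0 [Z0 f] [Z0 f]]]
  [Z0 [Z0 [Z0 f] [Z0 f]] [Z0 f]]

2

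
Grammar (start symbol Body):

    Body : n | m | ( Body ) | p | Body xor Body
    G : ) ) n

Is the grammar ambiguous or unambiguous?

Ambiguous

Witness: m xor m xor m

Derivation 1: Body ⇒ Body xor Body ⇒ m xor Body ⇒ m xor Body xor Body ⇒ m xor m xor Body ⇒ m xor m xor m
Derivation 2: Body ⇒ Body xor Body ⇒ Body xor Body xor Body ⇒ m xor Body xor Body ⇒ m xor m xor Body ⇒ m xor m xor m

Two distinct leftmost derivations for the same string.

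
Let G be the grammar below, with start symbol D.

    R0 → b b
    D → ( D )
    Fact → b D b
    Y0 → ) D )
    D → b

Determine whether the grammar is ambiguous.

Unambiguous

(Y0, Fact, R0 are unreachable from D, so their rules don't affect L(D).) L(D) is { openⁿ atom closeⁿ : n ≥ 0 }. The bracket depth fixes n, and the derivation is forced at every step.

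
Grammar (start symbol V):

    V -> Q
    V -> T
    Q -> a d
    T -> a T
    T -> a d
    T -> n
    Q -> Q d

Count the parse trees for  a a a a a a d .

1

Parse trees for a a a a a a d:
  [V [T a [T a [T a [T a [T a [T a d]]]]]]]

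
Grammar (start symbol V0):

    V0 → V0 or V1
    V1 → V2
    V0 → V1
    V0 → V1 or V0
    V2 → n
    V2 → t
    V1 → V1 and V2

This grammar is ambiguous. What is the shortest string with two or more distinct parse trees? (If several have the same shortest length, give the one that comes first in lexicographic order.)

length 1: no string has ≥2 trees
length 3: n or n has 2 parse trees

Two derivations of n or n:
  V0 ⇒ V0 or V1 ⇒ V1 or V1 ⇒ V2 or V1 ⇒ n or V1 ⇒ n or V2 ⇒ n or n
  V0 ⇒ V1 or V0 ⇒ V2 or V0 ⇒ n or V0 ⇒ n or V1 ⇒ n or V2 ⇒ n or n

n or n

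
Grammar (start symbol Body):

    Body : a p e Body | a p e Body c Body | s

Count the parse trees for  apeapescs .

Parse trees for apeapescs:
  [Body a p e [Body a p e [Body s] c [Body s]]]
  [Body a p e [Body a p e [Body s]] c [Body s]]

2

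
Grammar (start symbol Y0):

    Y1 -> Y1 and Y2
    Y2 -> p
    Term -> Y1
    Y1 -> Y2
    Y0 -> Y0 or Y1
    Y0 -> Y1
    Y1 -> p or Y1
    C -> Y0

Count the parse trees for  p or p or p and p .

7

Parse trees for p or p or p and p:
  [Y0 [Y0 [Y1 [Y2 p]]] or [Y1 [Y1 p or [Y1 [Y2 p]]] and [Y2 p]]]
  [Y0 [Y0 [Y1 [Y2 p]]] or [Y1 p or [Y1 [Y1 [Y2 p]] and [Y2 p]]]]
  [Y0 [Y0 [Y0 [Y1 [Y2 p]]] or [Y1 [Y2 p]]] or [Y1 [Y1 [Y2 p]] and [Y2 p]]]
  [Y0 [Y0 [Y1 p or [Y1 [Y2 p]]]] or [Y1 [Y1 [Y2 p]] and [Y2 p]]]
  [Y0 [Y1 [Y1 p or [Y1 p or [Y1 [Y2 p]]]] and [Y2 p]]]
  [Y0 [Y1 p or [Y1 [Y1 p or [Y1 [Y2 p]]] and [Y2 p]]]]
  [Y0 [Y1 p or [Y1 p or [Y1 [Y1 [Y2 p]] and [Y2 p]]]]]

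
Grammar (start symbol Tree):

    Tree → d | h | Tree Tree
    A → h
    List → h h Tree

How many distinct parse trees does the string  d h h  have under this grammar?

Parse trees for d h h:
  [Tree [Tree d] [Tree [Tree h] [Tree h]]]
  [Tree [Tree [Tree d] [Tree h]] [Tree h]]

2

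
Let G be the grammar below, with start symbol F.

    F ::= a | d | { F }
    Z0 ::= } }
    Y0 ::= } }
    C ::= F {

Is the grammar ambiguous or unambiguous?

(Z0, Y0, C are unreachable from F, so their rules don't affect L(F).) L(F) is { openⁿ atom closeⁿ : n ≥ 0 }. The bracket depth fixes n, and the derivation is forced at every step.

Unambiguous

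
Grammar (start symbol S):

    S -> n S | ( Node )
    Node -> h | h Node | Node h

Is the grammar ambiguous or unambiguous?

Ambiguous

Witness: ( h h )

Derivation 1: S ⇒ ( Node ) ⇒ ( h Node ) ⇒ ( h h )
Derivation 2: S ⇒ ( Node ) ⇒ ( Node h ) ⇒ ( h h )

Two distinct leftmost derivations for the same string.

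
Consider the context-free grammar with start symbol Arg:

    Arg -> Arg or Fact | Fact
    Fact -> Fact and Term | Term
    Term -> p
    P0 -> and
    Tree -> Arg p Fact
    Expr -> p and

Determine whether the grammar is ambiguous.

Unambiguous

(P0, Tree, Expr are unreachable from Arg, so their rules don't affect L(Arg).) The grammar is stratified — Arg handles 'or' (left-recursive), Fact handles 'and', Term atoms. Each operator has a fixed associativity and precedence level, so every string has one parse.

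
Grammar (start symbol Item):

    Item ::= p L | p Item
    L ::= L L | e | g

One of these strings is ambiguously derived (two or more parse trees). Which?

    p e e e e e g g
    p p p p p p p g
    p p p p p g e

p e e e e e g g

p e e e e e g g: 132 trees
p p p p p p p g: 1 tree
p p p p p g e: 1 tree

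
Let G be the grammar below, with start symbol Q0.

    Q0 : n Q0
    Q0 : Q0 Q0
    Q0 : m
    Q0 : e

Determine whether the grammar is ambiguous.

Witness: e e e

Derivation 1: Q0 ⇒ Q0 Q0 ⇒ Q0 Q0 Q0 ⇒ e Q0 Q0 ⇒ e e Q0 ⇒ e e e
Derivation 2: Q0 ⇒ Q0 Q0 ⇒ e Q0 ⇒ e Q0 Q0 ⇒ e e Q0 ⇒ e e e

Two distinct leftmost derivations for the same string.

Ambiguous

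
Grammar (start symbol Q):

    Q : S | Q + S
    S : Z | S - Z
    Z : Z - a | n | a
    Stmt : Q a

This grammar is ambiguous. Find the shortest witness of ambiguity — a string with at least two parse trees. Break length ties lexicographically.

length 1: no string has ≥2 trees
length 3: a - a has 2 parse trees

Two derivations of a - a:
  Q ⇒ S ⇒ Z ⇒ Z - a ⇒ a - a
  Q ⇒ S ⇒ S - Z ⇒ Z - Z ⇒ a - Z ⇒ a - a

a - a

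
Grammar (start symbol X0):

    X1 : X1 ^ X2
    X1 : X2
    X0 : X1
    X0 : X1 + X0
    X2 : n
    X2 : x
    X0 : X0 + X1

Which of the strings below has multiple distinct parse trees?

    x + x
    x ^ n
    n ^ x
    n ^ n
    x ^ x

x + x

x + x: 2 trees
x ^ n: 1 tree
n ^ x: 1 tree
n ^ n: 1 tree
x ^ x: 1 tree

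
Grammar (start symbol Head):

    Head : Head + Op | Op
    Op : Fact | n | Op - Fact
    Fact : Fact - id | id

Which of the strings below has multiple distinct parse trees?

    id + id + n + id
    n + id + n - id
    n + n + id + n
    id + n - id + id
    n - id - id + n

id + id + n + id: 1 tree
n + id + n - id: 1 tree
n + n + id + n: 1 tree
id + n - id + id: 1 tree
n - id - id + n: 2 trees

n - id - id + n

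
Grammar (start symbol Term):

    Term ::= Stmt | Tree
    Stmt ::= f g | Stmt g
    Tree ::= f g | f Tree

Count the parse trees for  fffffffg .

Parse trees for fffffffg:
  [Term [Tree f [Tree f [Tree f [Tree f [Tree f [Tree f [Tree f g]]]]]]]]

1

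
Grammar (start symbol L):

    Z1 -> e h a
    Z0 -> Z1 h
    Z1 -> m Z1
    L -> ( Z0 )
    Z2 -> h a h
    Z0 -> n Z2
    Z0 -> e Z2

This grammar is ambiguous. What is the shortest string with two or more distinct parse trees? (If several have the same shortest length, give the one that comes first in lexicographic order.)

length 6: ( e h a h ) has 2 parse trees

Two derivations of ( e h a h ):
  L ⇒ ( Z0 ) ⇒ ( Z1 h ) ⇒ ( e h a h )
  L ⇒ ( Z0 ) ⇒ ( e Z2 ) ⇒ ( e h a h )

( e h a h )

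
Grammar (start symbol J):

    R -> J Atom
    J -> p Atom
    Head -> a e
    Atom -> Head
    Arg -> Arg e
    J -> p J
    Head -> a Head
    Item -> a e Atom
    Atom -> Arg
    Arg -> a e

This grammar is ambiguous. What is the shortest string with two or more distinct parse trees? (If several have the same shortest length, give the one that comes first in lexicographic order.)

p a e

length 3: p a e has 2 parse trees

Two derivations of p a e:
  J ⇒ p Atom ⇒ p Head ⇒ p a e
  J ⇒ p Atom ⇒ p Arg ⇒ p a e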